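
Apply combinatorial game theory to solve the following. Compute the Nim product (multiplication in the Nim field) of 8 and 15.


Nim multiplication is bilinear over XOR: (u XOR v) * w = (u*w) XOR (v*w).
So we split each operand into its bit components and XOR the pairwise Nim products.
8 = 8 (as XOR of powers of 2).
15 = 1 + 2 + 4 + 8 (as XOR of powers of 2).
Using the standard Nim-product table on single bits:
  2*2 = 3,   2*4 = 8,   2*8 = 12,
  4*4 = 6,   4*8 = 11,  8*8 = 13,
and  1*x = x (identity), k*l = l*k (commutative).
Pairwise Nim products:
  8 * 1 = 8
  8 * 2 = 12
  8 * 4 = 11
  8 * 8 = 13
XOR them: 8 XOR 12 XOR 11 XOR 13 = 2.
Result: 8 * 15 = 2 (in Nim).

2


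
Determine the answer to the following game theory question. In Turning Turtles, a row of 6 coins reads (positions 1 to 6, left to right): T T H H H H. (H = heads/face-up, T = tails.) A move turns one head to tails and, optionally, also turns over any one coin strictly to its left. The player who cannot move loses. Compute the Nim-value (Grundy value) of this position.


Coins: T T H H H H
Key fact: a single head at position k behaves exactly like a Nim heap of size k (turning it to T and optionally flipping a coin at j < k corresponds to moving the heap from k to j, or to 0), and heads combine as a disjunctive sum (two heads at the same place would cancel, matching j XOR j = 0). So the Nim-value is the XOR of the 1-indexed positions of the heads.
Face-up positions (1-indexed): [3, 4, 5, 6]
XOR 0 with 3: 0 XOR 3 = 3
XOR 3 with 4: 3 XOR 4 = 7
XOR 7 with 5: 7 XOR 5 = 2
XOR 2 with 6: 2 XOR 6 = 4
Nim-value = 4

4


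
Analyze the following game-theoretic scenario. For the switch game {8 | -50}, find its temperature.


The game is {8 | -50}, a switch {a | b} with numbers a > b.
Cooling {a | b} by t gives {a - t | b + t}, which stops being hot when a - t = b + t, i.e. at t = (a - b)/2. So the temperature of a switch is (a - b)/2.
Temperature = (Left option - Right option) / 2
= (8 - (-50)) / 2
= 58 / 2
= 29

29


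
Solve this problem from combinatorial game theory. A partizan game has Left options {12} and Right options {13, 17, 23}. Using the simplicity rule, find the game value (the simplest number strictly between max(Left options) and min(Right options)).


Left options: {12}, max = 12
Right options: {13, 17, 23}, min = 13
All options are numbers and max(Left) < min(Right), so by the simplicity theorem the value is the simplest (earliest-born) number strictly between 12 and 13.
No integer lies strictly between 12 and 13, so the value is the dyadic rational m/2^k in the interval with the smallest k (then m odd); search k = 1, 2, ...:
Denominator 2: 25/2 lies strictly between 12 and 13 -- found.
The simplest number in the interval is 25/2.
Game value = 25/2

25/2


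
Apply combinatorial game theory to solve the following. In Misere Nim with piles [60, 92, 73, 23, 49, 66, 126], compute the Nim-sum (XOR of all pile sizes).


We need the XOR (exclusive or) of all pile sizes.
After XOR-ing pile 1 (size 60): 0 XOR 60 = 60
After XOR-ing pile 2 (size 92): 60 XOR 92 = 96
After XOR-ing pile 3 (size 73): 96 XOR 73 = 41
After XOR-ing pile 4 (size 23): 41 XOR 23 = 62
After XOR-ing pile 5 (size 49): 62 XOR 49 = 15
After XOR-ing pile 6 (size 66): 15 XOR 66 = 77
After XOR-ing pile 7 (size 126): 77 XOR 126 = 51
The Nim-value of this position is 51.

51


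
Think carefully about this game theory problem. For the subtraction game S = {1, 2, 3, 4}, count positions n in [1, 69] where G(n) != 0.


Subtraction set S = {1, 2, 3, 4}, so G(n) = n mod 5.
G(n) = 0 when n is a multiple of 5.
Multiples of 5 in [1, 69]: 13
N-positions (nonzero Grundy) = 69 - 13 = 56

56


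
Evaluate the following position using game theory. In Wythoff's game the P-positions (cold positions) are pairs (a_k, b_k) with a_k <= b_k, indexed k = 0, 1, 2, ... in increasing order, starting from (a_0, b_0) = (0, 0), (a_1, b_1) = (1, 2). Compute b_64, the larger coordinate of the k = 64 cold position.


By Wythoff's theorem, a_k = floor(k * phi) and b_k = floor(k * phi^2) = a_k + k, where phi = (1 + sqrt(5))/2 is the golden ratio.
phi = (1 + sqrt(5))/2 = 1.618034
phi^2 = phi + 1 = 2.618034
k = 64
k * phi^2 = 64 * 2.618034 = 167.554175
b_64 = floor(k * phi^2) = 167 (check: a_64 + k = 103 + 64 = 167)

167


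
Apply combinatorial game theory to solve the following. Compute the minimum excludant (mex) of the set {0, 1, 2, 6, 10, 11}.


Set = {0, 1, 2, 6, 10, 11}
0 is in the set.
1 is in the set.
2 is in the set.
3 is NOT in the set. This is the mex.
mex = 3

3


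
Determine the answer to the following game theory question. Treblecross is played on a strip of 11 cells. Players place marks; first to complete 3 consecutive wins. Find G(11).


Treblecross: place X on empty cells; 3-in-a-row wins.
Playing within two cells of an existing X lets the opponent win at once, so sensible play treats the cells i-2..i+2 around each X as dead. The player left with no safe cell loses, so this is a normal-play take-away game on strips of safe cells.
Placing X at cell i (0-indexed) of a strip of k safe cells leaves independent strips of sizes max(0, i-2) and max(0, k-i-3). Hence G(k) = mex{ G(max(0,i-2)) XOR G(max(0,k-i-3)) : 0 <= i < k }, with G(0) = 0.
G(1): splits (0,0):0^0=0 -> mex({0}) = 1
G(2): splits (0,0):0^0=0 -> mex({0}) = 1
G(3): splits (0,0):0^0=0 -> mex({0}) = 1
G(4): splits (0,1):0^1=1 (0,0):0^0=0 -> mex({0, 1}) = 2
G(5): splits (0,2):0^1=1 (0,1):0^1=1 (0,0):0^0=0 -> mex({0, 1}) = 2
G(6) = mex({1}) = 0
G(7) = mex({0, 1, 2}) = 3
G(8) = mex({0, 1, 2}) = 3
G(9) = mex({0, 2}) = 1
G(10) = mex({0, 2, 3}) = 1
G(11) = mex({0, 3}) = 1
Therefore G(11) = 1.

1


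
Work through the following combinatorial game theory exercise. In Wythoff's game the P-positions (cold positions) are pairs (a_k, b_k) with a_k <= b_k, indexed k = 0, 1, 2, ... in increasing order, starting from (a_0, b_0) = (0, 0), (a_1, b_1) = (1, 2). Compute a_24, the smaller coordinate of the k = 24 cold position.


By Wythoff's theorem, a_k = floor(k * phi) and b_k = floor(k * phi^2) = a_k + k, where phi = (1 + sqrt(5))/2 is the golden ratio.
phi = (1 + sqrt(5))/2 = 1.618034
k = 24
k * phi = 24 * 1.618034 = 38.832816
a_24 = floor(k * phi) = 38

38


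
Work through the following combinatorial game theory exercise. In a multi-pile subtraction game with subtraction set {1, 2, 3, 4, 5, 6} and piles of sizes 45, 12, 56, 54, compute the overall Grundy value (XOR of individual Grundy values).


Subtraction set: {1, 2, 3, 4, 5, 6}
For this subtraction set, G(n) = n mod 7 (period = max + 1 = 7).
Pile 1 (size 45): G(45) = 45 mod 7 = 3
Pile 2 (size 12): G(12) = 12 mod 7 = 5
Pile 3 (size 56): G(56) = 56 mod 7 = 0
Pile 4 (size 54): G(54) = 54 mod 7 = 5
Total Grundy value = XOR of all: 3 XOR 5 XOR 0 XOR 5 = 3

3


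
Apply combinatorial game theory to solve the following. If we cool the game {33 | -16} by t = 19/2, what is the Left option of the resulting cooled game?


Original game: {33 | -16} (a switch {a | b} with a > b).
Cooling by t (for t below the temperature (a - b)/2 = 49/2) taxes each move by t: {a | b} cooled by t is {a - t | b + t}.
Cooling amount: t = 19/2
Cooled Left option: 33 - 19/2 = 47/2
Cooled Right option: -16 + 19/2 = -13/2
Cooled game: {47/2 | -13/2}
Left option = 47/2

47/2


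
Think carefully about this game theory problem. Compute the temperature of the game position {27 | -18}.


The game is {27 | -18}, a switch {a | b} with numbers a > b.
Cooling {a | b} by t gives {a - t | b + t}, which stops being hot when a - t = b + t, i.e. at t = (a - b)/2. So the temperature of a switch is (a - b)/2.
Temperature = (Left option - Right option) / 2
= (27 - (-18)) / 2
= 45 / 2
= 45/2

45/2


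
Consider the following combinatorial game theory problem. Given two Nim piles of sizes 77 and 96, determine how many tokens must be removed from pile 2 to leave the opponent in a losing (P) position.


Piles: 77 and 96
Current XOR: 77 XOR 96 = 45 (non-zero, so this is an N-position).
To make the XOR zero, we need to find a move that balances the piles.
For pile 2 (size 96): target = 96 XOR 45 = 77
We reduce pile 2 from 96 to 77.
Tokens removed: 96 - 77 = 19
Verification: 77 XOR 77 = 0

19


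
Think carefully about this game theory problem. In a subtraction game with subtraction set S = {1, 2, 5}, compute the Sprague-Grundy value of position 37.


The subtraction set is S = {1, 2, 5}.
G(k) = mex{ G(k - s) : s in S, s <= k }. We compute iteratively: G(0) = 0.
G(1) = mex({0}) = 1
G(2) = mex({0, 1}) = 2
G(3) = mex({1, 2}) = 0
G(4) = mex({0, 2}) = 1
G(5) = mex({0, 1}) = 2
G(6) = mex({1, 2}) = 0
G(7) = mex({0, 2}) = 1
Observe that G(3)..G(7) = 0, 1, 2, 0, 1 repeats G(0)..G(4) = 0, 1, 2, 0, 1.
For k >= max(S) = 5, G(k) is determined by the previous 5 values G(k-5)..G(k-1); a window of 5 consecutive values has recurred shifted by 3, so by induction G(k + 3) = G(k) for all k >= 0: the sequence is periodic from the start with period 3.
One period: G(0..2) = 0, 1, 2.
37 mod 3 = 1, so G(37) = G(1) = 1.

1


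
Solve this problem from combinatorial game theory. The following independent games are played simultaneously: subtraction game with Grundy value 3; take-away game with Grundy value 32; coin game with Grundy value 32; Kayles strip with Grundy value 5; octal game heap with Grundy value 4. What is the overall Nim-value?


By the Sprague-Grundy theorem, the Grundy value of a sum of games is the XOR of individual Grundy values.
subtraction game: Grundy value = 3. Running XOR: 0 XOR 3 = 3
take-away game: Grundy value = 32. Running XOR: 3 XOR 32 = 35
coin game: Grundy value = 32. Running XOR: 35 XOR 32 = 3
Kayles strip: Grundy value = 5. Running XOR: 3 XOR 5 = 6
octal game heap: Grundy value = 4. Running XOR: 6 XOR 4 = 2
The combined Grundy value is 2.

2


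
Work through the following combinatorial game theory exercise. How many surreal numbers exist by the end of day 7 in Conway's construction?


Day 0: {|} = 0 is born. Count = 1.
Day n: the number of surreal numbers born by day n is 2^(n+1) - 1.
By day 0: 2^1 - 1 = 1
By day 1: 2^2 - 1 = 3
By day 2: 2^3 - 1 = 7
By day 3: 2^4 - 1 = 15
By day 4: 2^5 - 1 = 31
By day 5: 2^6 - 1 = 63
By day 6: 2^7 - 1 = 127
By day 7: 2^8 - 1 = 255
By day 7: 255 surreal numbers.

255


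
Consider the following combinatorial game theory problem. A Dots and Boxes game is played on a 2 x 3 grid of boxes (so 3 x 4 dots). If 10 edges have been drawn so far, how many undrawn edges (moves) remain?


Grid: 2 x 3 boxes, i.e. 3 rows and 4 columns of dots.
Horizontal edges: (rows + 1) * cols = 3 * 3 = 9
Vertical edges: rows * (cols + 1) = 2 * 4 = 8
Total edges: 9 + 8 = 17
Edges drawn: 10
Remaining: 17 - 10 = 7

7


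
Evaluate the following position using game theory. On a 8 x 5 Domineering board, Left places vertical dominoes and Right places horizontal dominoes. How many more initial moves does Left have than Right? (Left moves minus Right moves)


Board is 8 x 5 (rows x cols).
Left (vertical) placements: (rows-1) * cols = 7 * 5 = 35
Right (horizontal) placements: rows * (cols-1) = 8 * 4 = 32
Advantage = Left - Right = 35 - 32 = 3

3


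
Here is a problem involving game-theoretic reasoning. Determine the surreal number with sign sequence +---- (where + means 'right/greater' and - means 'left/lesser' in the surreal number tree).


Sign expansion: +----
Rule: track bounds (lo, hi), initially (-inf, +inf). On '+', the current value becomes lo and we move to the simplest number in (value, hi): value + 1 if hi = +inf, otherwise the midpoint (value + hi)/2. On '-', the current value becomes hi and we move to value - 1 if lo = -inf, otherwise the midpoint (lo + value)/2.
Start at 0.
Step 1: sign = +, move right. Bounds: (0, +inf). Value = 1
Step 2: sign = -, move left. Bounds: (0, 1). Value = 1/2
Step 3: sign = -, move left. Bounds: (0, 1/2). Value = 1/4
Step 4: sign = -, move left. Bounds: (0, 1/4). Value = 1/8
Step 5: sign = -, move left. Bounds: (0, 1/8). Value = 1/16
The surreal number with sign expansion +---- is 1/16.

1/16


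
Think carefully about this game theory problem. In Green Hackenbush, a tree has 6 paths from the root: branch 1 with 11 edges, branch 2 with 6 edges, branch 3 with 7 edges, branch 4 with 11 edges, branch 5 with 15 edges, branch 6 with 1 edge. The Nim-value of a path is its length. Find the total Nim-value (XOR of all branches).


The tree has 6 branches from the ground vertex.
In Green Hackenbush, the Nim-value of a simple path of length k is k.
Branch 1: length 11, Nim-value = 11
Branch 2: length 6, Nim-value = 6
Branch 3: length 7, Nim-value = 7
Branch 4: length 11, Nim-value = 11
Branch 5: length 15, Nim-value = 15
Branch 6: length 1, Nim-value = 1
Total Nim-value = XOR of all branch values:
0 XOR 11 = 11
11 XOR 6 = 13
13 XOR 7 = 10
10 XOR 11 = 1
1 XOR 15 = 14
14 XOR 1 = 15
Nim-value of the tree = 15

15


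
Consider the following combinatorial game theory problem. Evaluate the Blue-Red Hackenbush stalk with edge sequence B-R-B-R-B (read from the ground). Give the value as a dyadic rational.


Edges (from ground): B-R-B-R-B
By Berlekamp's sign-expansion rule, a Blue-Red Hackenbush stalk has the value of the surreal number whose sign sequence is the edge sequence with B -> + and R -> -.
Sign sequence: +-+-+
Trace the sign expansion in the surreal number tree, starting from 0:
Edge 1: B (sign +) -> bounds (0, +inf), value = 1
Edge 2: R (sign -) -> bounds (0, 1), value = 1/2
Edge 3: B (sign +) -> bounds (1/2, 1), value = 3/4
Edge 4: R (sign -) -> bounds (1/2, 3/4), value = 5/8
Edge 5: B (sign +) -> bounds (5/8, 3/4), value = 11/16
Game value = 11/16

11/16


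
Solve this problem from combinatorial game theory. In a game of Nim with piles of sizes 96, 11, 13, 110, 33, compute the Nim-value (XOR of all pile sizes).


We need the XOR (exclusive or) of all pile sizes.
After XOR-ing pile 1 (size 96): 0 XOR 96 = 96
After XOR-ing pile 2 (size 11): 96 XOR 11 = 107
After XOR-ing pile 3 (size 13): 107 XOR 13 = 102
After XOR-ing pile 4 (size 110): 102 XOR 110 = 8
After XOR-ing pile 5 (size 33): 8 XOR 33 = 41
The Nim-value of this position is 41.

41


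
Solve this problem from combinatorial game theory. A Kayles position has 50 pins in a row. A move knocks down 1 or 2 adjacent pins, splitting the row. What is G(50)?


Kayles: a move removes 1 or 2 adjacent pins from a contiguous row.
Removing pins from a row of k leaves two independent rows (a, b) with a + b = k - 1 (one pin) or a + b = k - 2 (two pins); an end removal gives a = 0.
By Sprague-Grundy, G(k) = mex{ G(a) XOR G(b) } over all these splits. G(0) = 0.
G(1): splits (0,0):0^0=0 -> mex({0}) = 1
G(2): splits (0,1):0^1=1 (0,0):0^0=0 -> mex({0, 1}) = 2
G(3): splits (0,2):0^2=2 (1,1):1^1=0 (0,1):0^1=1 -> mex({0, 1, 2}) = 3
G(4): splits (0,3):0^3=3 (1,2):1^2=3 (0,2):0^2=2 (1,1):1^1=0 -> mex({0, 2, 3}) = 1
G(5): splits (0,4):0^1=1 (1,3):1^3=2 (2,2):2^2=0 (0,3):0^3=3 (1,2):1^2=3 -> mex({0, 1, 2, 3}) = 4
G(6) = mex({0, 1, 2, 4}) = 3
G(7) = mex({0, 1, 3, 4, 5}) = 2
G(8) = mex({0, 2, 3, 5, 6}) = 1
G(9) = mex({0, 1, 2, 3, 6, 7}) = 4
G(10) = mex({0, 1, 3, 4, 5, 7}) = 2
G(11) = mex({0, 1, 2, 3, 4, 5}) = 6
G(12) = mex({0, 1, 2, 3, 5, 6, 7}) = 4
G(13) = mex({0, 2, 3, 4, 6, 7}) = 1
G(14) = mex({0, 1, 4, 5, 6, 7}) = 2
G(15) = mex({0, 1, 2, 3, 4, 5, 6}) = 7
G(16) = mex({0, 2, 3, 5, 6, 7}) = 1
G(17) = mex({0, 1, 2, 3, 5, 6, 7}) = 4
G(18) = mex({0, 1, 2, 4, 5, 6}) = 3
G(19) = mex({0, 1, 3, 4, 5, 7}) = 2
G(20) = mex({0, 2, 3, 4, 5, 6, 7}) = 1
G(21) = mex({0, 1, 2, 3, 5, 6, 7}) = 4
G(22) = mex({0, 1, 2, 3, 4, 5, 7}) = 6
G(23) = mex({0, 1, 2, 3, 4, 5, 6}) = 7
G(24) = mex({0, 1, 2, 3, 5, 6, 7}) = 4
G(25) = mex({0, 2, 3, 4, 6, 7}) = 1
G(26) = mex({0, 1, 3, 4, 5, 6, 7}) = 2
G(27) = mex({0, 1, 2, 3, 4, 5, 6, 7}) = 8
G(28) = mex({0, 1, 2, 3, 4, 6, 7, 8}) = 5
G(29) = mex({0, 1, 2, 3, 5, 6, 7, 8, 9}) = 4
G(30) = mex({0, 1, 2, 3, 4, 5, 6, 9, 10}) = 7
G(31) = mex({0, 1, 3, 4, 5, 7, 10, 11}) = 2
G(32) = mex({0, 2, 3, 4, 5, 6, 7, 9, 11}) = 1
G(33) = mex({0, 1, 2, 3, 4, 5, 6, 7, 9, 12}) = 8
G(34) = mex({0, 1, 2, 3, 4, 5, 7, 8, 11, 12}) = 6
G(35) = mex({0, 1, 2, 3, 4, 5, 6, 8, 9, 10, 11}) = 7
G(36) = mex({0, 1, 2, 3, 5, 6, 7, 9, 10}) = 4
G(37) = mex({0, 2, 3, 4, 6, 7, 9, 10, 11, 12}) = 1
G(38) = mex({0, 1, 3, 4, 5, 6, 7, 9, 10, 11, 12}) = 2
G(39) = mex({0, 1, 2, 4, 5, 6, 7, 9, 10, 12, 14}) = 3
G(40) = mex({0, 2, 3, 4, 6, 7, 11, 12, 14}) = 1
G(41) = mex({0, 1, 2, 3, 5, 6, 7, 9, 10, 11, 12}) = 4
G(42) = mex({0, 1, 2, 3, 4, 5, 6, 9, 10}) = 7
G(43) = mex({0, 1, 3, 4, 5, 7, 9, 10, 12, 15}) = 2
G(44) = mex({0, 2, 3, 4, 5, 6, 7, 9, 10, 12, 15}) = 1
G(45) = mex({0, 1, 2, 3, 4, 5, 6, 7, 9, 10, 12, 14}) = 8
G(46) = mex({0, 1, 3, 4, 5, 7, 8, 11, 12, 14}) = 2
G(47) = mex({0, 1, 2, 3, 4, 5, 6, 8, 9, 10, 11, 12}) = 7
G(48) = mex({0, 1, 2, 3, 5, 6, 7, 9, 10}) = 4
G(49) = mex({0, 2, 3, 4, 6, 7, 9, 10, 11, 12, 15}) = 1
G(50) = mex({0, 1, 4, 5, 6, 7, 9, 11, 12, 14, 15}) = 2
Therefore G(50) = 2.

2


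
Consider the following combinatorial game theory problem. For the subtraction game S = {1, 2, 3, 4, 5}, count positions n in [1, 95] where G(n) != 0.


Subtraction set S = {1, 2, 3, 4, 5}, so G(n) = n mod 6.
G(n) = 0 when n is a multiple of 6.
Multiples of 6 in [1, 95]: 15
N-positions (nonzero Grundy) = 95 - 15 = 80

80


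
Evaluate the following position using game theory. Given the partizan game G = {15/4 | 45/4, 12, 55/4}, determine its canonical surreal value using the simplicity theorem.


Left options: {15/4}, max = 15/4
Right options: {45/4, 12, 55/4}, min = 45/4
All options are numbers and max(Left) < min(Right), so by the simplicity theorem the value is the simplest (earliest-born) number strictly between 15/4 and 45/4.
Integers 4 through 11 all lie strictly between 15/4 and 45/4.
Among integers, the simplest (lowest birthday = smallest |n|; 0 is born on day 0, +-n on day n) is 4.
No non-integer in the interval can be simpler: if x is a non-integer in the interval, then floor(x) or ceil(x) also lies in the interval (the interval contains an integer), and both are proper prefixes of x's sign expansion, i.e. born earlier. So the game value is 4.
Game value = 4

4


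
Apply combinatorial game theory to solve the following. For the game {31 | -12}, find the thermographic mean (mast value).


Game = {31 | -12}, a switch {a | b} with numbers a > b.
Its thermograph has left wall a - t and right wall b + t, which meet at t = (a - b)/2, where both equal (a + b)/2. So the mast (mean value) is at (a + b)/2.
Mean = (31 + (-12))/2 = 19/2 = 19/2

19/2


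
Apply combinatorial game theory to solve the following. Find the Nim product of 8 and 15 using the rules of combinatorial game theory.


Nim multiplication is bilinear over XOR: (u XOR v) * w = (u*w) XOR (v*w).
So we split each operand into its bit components and XOR the pairwise Nim products.
8 = 8 (as XOR of powers of 2).
15 = 1 + 2 + 4 + 8 (as XOR of powers of 2).
Using the standard Nim-product table on single bits:
  2*2 = 3,   2*4 = 8,   2*8 = 12,
  4*4 = 6,   4*8 = 11,  8*8 = 13,
and  1*x = x (identity), k*l = l*k (commutative).
Pairwise Nim products:
  8 * 1 = 8
  8 * 2 = 12
  8 * 4 = 11
  8 * 8 = 13
XOR them: 8 XOR 12 XOR 11 XOR 13 = 2.
Result: 8 * 15 = 2 (in Nim).

2


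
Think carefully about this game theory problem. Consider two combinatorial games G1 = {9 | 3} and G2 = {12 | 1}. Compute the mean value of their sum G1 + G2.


G1 = {9 | 3}, G2 = {12 | 1}
Each is a switch {a | b} with numbers a > b; its mean value is (a + b)/2, and mean value is additive over game sums: m(G1 + G2) = m(G1) + m(G2).
Mean of G1 = (9 + (3))/2 = 12/2 = 6
Mean of G2 = (12 + (1))/2 = 13/2 = 13/2
Mean of G1 + G2 = 6 + 13/2 = 25/2

25/2


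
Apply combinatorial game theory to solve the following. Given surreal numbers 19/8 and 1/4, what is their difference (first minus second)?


x = 19/8, y = 1/4
Converting to common denominator: 8
x = 19/8, y = 2/8
x - y = 19/8 - 1/4 = 17/8

17/8


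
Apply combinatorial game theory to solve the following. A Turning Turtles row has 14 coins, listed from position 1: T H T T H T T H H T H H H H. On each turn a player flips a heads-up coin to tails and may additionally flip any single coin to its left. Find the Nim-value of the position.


Coins: T H T T H T T H H T H H H H
Key fact: a single head at position k behaves exactly like a Nim heap of size k (turning it to T and optionally flipping a coin at j < k corresponds to moving the heap from k to j, or to 0), and heads combine as a disjunctive sum (two heads at the same place would cancel, matching j XOR j = 0). So the Nim-value is the XOR of the 1-indexed positions of the heads.
Face-up positions (1-indexed): [2, 5, 8, 9, 11, 12, 13, 14]
XOR 0 with 2: 0 XOR 2 = 2
XOR 2 with 5: 2 XOR 5 = 7
XOR 7 with 8: 7 XOR 8 = 15
XOR 15 with 9: 15 XOR 9 = 6
XOR 6 with 11: 6 XOR 11 = 13
XOR 13 with 12: 13 XOR 12 = 1
XOR 1 with 13: 1 XOR 13 = 12
XOR 12 with 14: 12 XOR 14 = 2
Nim-value = 2

2


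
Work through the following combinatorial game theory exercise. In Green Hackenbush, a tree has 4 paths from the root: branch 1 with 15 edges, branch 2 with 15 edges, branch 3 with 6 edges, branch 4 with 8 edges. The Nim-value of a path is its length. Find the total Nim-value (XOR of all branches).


The tree has 4 branches from the ground vertex.
In Green Hackenbush, the Nim-value of a simple path of length k is k.
Branch 1: length 15, Nim-value = 15
Branch 2: length 15, Nim-value = 15
Branch 3: length 6, Nim-value = 6
Branch 4: length 8, Nim-value = 8
Total Nim-value = XOR of all branch values:
0 XOR 15 = 15
15 XOR 15 = 0
0 XOR 6 = 6
6 XOR 8 = 14
Nim-value of the tree = 14

14


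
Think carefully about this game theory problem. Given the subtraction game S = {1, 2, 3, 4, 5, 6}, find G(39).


The subtraction set is S = {1, 2, 3, 4, 5, 6}.
G(k) = mex{ G(k - s) : s in S, s <= k }. We compute iteratively: G(0) = 0.
G(1) = mex({0}) = 1
G(2) = mex({0, 1}) = 2
G(3) = mex({0, 1, 2}) = 3
G(4) = mex({0, 1, 2, 3}) = 4
G(5) = mex({0, 1, 2, 3, 4}) = 5
G(6) = mex({0, 1, 2, 3, 4, 5}) = 6
G(7) = mex({1, 2, 3, 4, 5, 6}) = 0
G(8) = mex({0, 2, 3, 4, 5, 6}) = 1
G(9) = mex({0, 1, 3, 4, 5, 6}) = 2
G(10) = mex({0, 1, 2, 4, 5, 6}) = 3
G(11) = mex({0, 1, 2, 3, 5, 6}) = 4
G(12) = mex({0, 1, 2, 3, 4, 6}) = 5
Observe that G(7)..G(12) = 0, 1, 2, 3, 4, 5 repeats G(0)..G(5) = 0, 1, 2, 3, 4, 5.
For k >= max(S) = 6, G(k) is determined by the previous 6 values G(k-6)..G(k-1); a window of 6 consecutive values has recurred shifted by 7, so by induction G(k + 7) = G(k) for all k >= 0: the sequence is periodic from the start with period 7.
One period: G(0..6) = 0, 1, 2, 3, 4, 5, 6.
39 mod 7 = 4, so G(39) = G(4) = 4.

4


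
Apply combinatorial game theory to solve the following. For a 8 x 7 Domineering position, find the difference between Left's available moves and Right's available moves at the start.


Board is 8 x 7 (rows x cols).
Left (vertical) placements: (rows-1) * cols = 7 * 7 = 49
Right (horizontal) placements: rows * (cols-1) = 8 * 6 = 48
Advantage = Left - Right = 49 - 48 = 1

1


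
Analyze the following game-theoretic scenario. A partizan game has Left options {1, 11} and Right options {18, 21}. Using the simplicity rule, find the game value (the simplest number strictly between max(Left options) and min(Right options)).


Left options: {1, 11}, max = 11
Right options: {18, 21}, min = 18
All options are numbers and max(Left) < min(Right), so by the simplicity theorem the value is the simplest (earliest-born) number strictly between 11 and 18.
Integers 12 through 17 all lie strictly between 11 and 18.
Among integers, the simplest (lowest birthday = smallest |n|; 0 is born on day 0, +-n on day n) is 12.
No non-integer in the interval can be simpler: if x is a non-integer in the interval, then floor(x) or ceil(x) also lies in the interval (the interval contains an integer), and both are proper prefixes of x's sign expansion, i.e. born earlier. So the game value is 12.
Game value = 12

12


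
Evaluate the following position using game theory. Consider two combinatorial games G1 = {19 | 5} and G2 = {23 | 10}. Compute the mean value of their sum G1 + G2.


G1 = {19 | 5}, G2 = {23 | 10}
Each is a switch {a | b} with numbers a > b; its mean value is (a + b)/2, and mean value is additive over game sums: m(G1 + G2) = m(G1) + m(G2).
Mean of G1 = (19 + (5))/2 = 24/2 = 12
Mean of G2 = (23 + (10))/2 = 33/2 = 33/2
Mean of G1 + G2 = 12 + 33/2 = 57/2

57/2


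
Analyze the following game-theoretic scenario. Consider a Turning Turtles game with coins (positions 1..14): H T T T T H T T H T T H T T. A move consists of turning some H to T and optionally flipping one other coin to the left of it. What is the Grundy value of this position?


Coins: H T T T T H T T H T T H T T
Key fact: a single head at position k behaves exactly like a Nim heap of size k (turning it to T and optionally flipping a coin at j < k corresponds to moving the heap from k to j, or to 0), and heads combine as a disjunctive sum (two heads at the same place would cancel, matching j XOR j = 0). So the Nim-value is the XOR of the 1-indexed positions of the heads.
Face-up positions (1-indexed): [1, 6, 9, 12]
XOR 0 with 1: 0 XOR 1 = 1
XOR 1 with 6: 1 XOR 6 = 7
XOR 7 with 9: 7 XOR 9 = 14
XOR 14 with 12: 14 XOR 12 = 2
Nim-value = 2

2


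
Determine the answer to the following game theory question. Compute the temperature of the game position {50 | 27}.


The game is {50 | 27}, a switch {a | b} with numbers a > b.
Cooling {a | b} by t gives {a - t | b + t}, which stops being hot when a - t = b + t, i.e. at t = (a - b)/2. So the temperature of a switch is (a - b)/2.
Temperature = (Left option - Right option) / 2
= (50 - (27)) / 2
= 23 / 2
= 23/2

23/2


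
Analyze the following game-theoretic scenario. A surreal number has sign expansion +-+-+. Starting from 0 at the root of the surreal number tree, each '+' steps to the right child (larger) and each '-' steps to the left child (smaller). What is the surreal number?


Sign expansion: +-+-+
Rule: track bounds (lo, hi), initially (-inf, +inf). On '+', the current value becomes lo and we move to the simplest number in (value, hi): value + 1 if hi = +inf, otherwise the midpoint (value + hi)/2. On '-', the current value becomes hi and we move to value - 1 if lo = -inf, otherwise the midpoint (lo + value)/2.
Start at 0.
Step 1: sign = +, move right. Bounds: (0, +inf). Value = 1
Step 2: sign = -, move left. Bounds: (0, 1). Value = 1/2
Step 3: sign = +, move right. Bounds: (1/2, 1). Value = 3/4
Step 4: sign = -, move left. Bounds: (1/2, 3/4). Value = 5/8
Step 5: sign = +, move right. Bounds: (5/8, 3/4). Value = 11/16
The surreal number with sign expansion +-+-+ is 11/16.

11/16


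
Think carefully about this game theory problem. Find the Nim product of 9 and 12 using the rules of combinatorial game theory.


Nim multiplication is bilinear over XOR: (u XOR v) * w = (u*w) XOR (v*w).
So we split each operand into its bit components and XOR the pairwise Nim products.
9 = 1 + 8 (as XOR of powers of 2).
12 = 4 + 8 (as XOR of powers of 2).
Using the standard Nim-product table on single bits:
  2*2 = 3,   2*4 = 8,   2*8 = 12,
  4*4 = 6,   4*8 = 11,  8*8 = 13,
and  1*x = x (identity), k*l = l*k (commutative).
Pairwise Nim products:
  1 * 4 = 4
  1 * 8 = 8
  8 * 4 = 11
  8 * 8 = 13
XOR them: 4 XOR 8 XOR 11 XOR 13 = 10.
Result: 9 * 12 = 10 (in Nim).

10


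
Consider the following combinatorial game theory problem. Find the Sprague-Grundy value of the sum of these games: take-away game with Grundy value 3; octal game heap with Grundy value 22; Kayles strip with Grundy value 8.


By the Sprague-Grundy theorem, the Grundy value of a sum of games is the XOR of individual Grundy values.
take-away game: Grundy value = 3. Running XOR: 0 XOR 3 = 3
octal game heap: Grundy value = 22. Running XOR: 3 XOR 22 = 21
Kayles strip: Grundy value = 8. Running XOR: 21 XOR 8 = 29
The combined Grundy value is 29.

29


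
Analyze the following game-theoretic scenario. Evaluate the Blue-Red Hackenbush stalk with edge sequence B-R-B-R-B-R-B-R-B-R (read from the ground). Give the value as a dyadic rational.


Edges (from ground): B-R-B-R-B-R-B-R-B-R
By Berlekamp's sign-expansion rule, a Blue-Red Hackenbush stalk has the value of the surreal number whose sign sequence is the edge sequence with B -> + and R -> -.
Sign sequence: +-+-+-+-+-
Trace the sign expansion in the surreal number tree, starting from 0:
Edge 1: B (sign +) -> bounds (0, +inf), value = 1
Edge 2: R (sign -) -> bounds (0, 1), value = 1/2
Edge 3: B (sign +) -> bounds (1/2, 1), value = 3/4
Edge 4: R (sign -) -> bounds (1/2, 3/4), value = 5/8
Edge 5: B (sign +) -> bounds (5/8, 3/4), value = 11/16
Edge 6: R (sign -) -> bounds (5/8, 11/16), value = 21/32
Edge 7: B (sign +) -> bounds (21/32, 11/16), value = 43/64
Edge 8: R (sign -) -> bounds (21/32, 43/64), value = 85/128
Edge 9: B (sign +) -> bounds (85/128, 43/64), value = 171/256
Edge 10: R (sign -) -> bounds (85/128, 171/256), value = 341/512
Game value = 341/512

341/512


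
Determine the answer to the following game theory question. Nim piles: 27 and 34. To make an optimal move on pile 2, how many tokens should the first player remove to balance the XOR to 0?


Piles: 27 and 34
Current XOR: 27 XOR 34 = 57 (non-zero, so this is an N-position).
To make the XOR zero, we need to find a move that balances the piles.
For pile 2 (size 34): target = 34 XOR 57 = 27
We reduce pile 2 from 34 to 27.
Tokens removed: 34 - 27 = 7
Verification: 27 XOR 27 = 0

7


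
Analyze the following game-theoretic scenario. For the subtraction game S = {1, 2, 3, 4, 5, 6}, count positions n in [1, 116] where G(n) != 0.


Subtraction set S = {1, 2, 3, 4, 5, 6}, so G(n) = n mod 7.
G(n) = 0 when n is a multiple of 7.
Multiples of 7 in [1, 116]: 16
N-positions (nonzero Grundy) = 116 - 16 = 100

100


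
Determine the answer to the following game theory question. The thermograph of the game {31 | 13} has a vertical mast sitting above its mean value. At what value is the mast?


Game = {31 | 13}, a switch {a | b} with numbers a > b.
Its thermograph has left wall a - t and right wall b + t, which meet at t = (a - b)/2, where both equal (a + b)/2. So the mast (mean value) is at (a + b)/2.
Mean = (31 + (13))/2 = 44/2 = 22

22


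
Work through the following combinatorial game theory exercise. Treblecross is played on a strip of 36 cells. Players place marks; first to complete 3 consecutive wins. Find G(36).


Treblecross: place X on empty cells; 3-in-a-row wins.
Playing within two cells of an existing X lets the opponent win at once, so sensible play treats the cells i-2..i+2 around each X as dead. The player left with no safe cell loses, so this is a normal-play take-away game on strips of safe cells.
Placing X at cell i (0-indexed) of a strip of k safe cells leaves independent strips of sizes max(0, i-2) and max(0, k-i-3). Hence G(k) = mex{ G(max(0,i-2)) XOR G(max(0,k-i-3)) : 0 <= i < k }, with G(0) = 0.
G(1): splits (0,0):0^0=0 -> mex({0}) = 1
G(2): splits (0,0):0^0=0 -> mex({0}) = 1
G(3): splits (0,0):0^0=0 -> mex({0}) = 1
G(4): splits (0,1):0^1=1 (0,0):0^0=0 -> mex({0, 1}) = 2
G(5): splits (0,2):0^1=1 (0,1):0^1=1 (0,0):0^0=0 -> mex({0, 1}) = 2
G(6) = mex({1}) = 0
G(7) = mex({0, 1, 2}) = 3
G(8) = mex({0, 1, 2}) = 3
G(9) = mex({0, 2}) = 1
G(10) = mex({0, 2, 3}) = 1
G(11) = mex({0, 3}) = 1
G(12) = mex({1, 3}) = 0
G(13) = mex({0, 1, 2, 3}) = 4
G(14) = mex({0, 1, 2}) = 3
G(15) = mex({0, 1, 2}) = 3
G(16) = mex({0, 1, 2, 4}) = 3
G(17) = mex({0, 1, 3, 4}) = 2
G(18) = mex({0, 1, 3, 4}) = 2
G(19) = mex({0, 1, 3, 5}) = 2
G(20) = mex({0, 1, 2, 3, 5}) = 4
G(21) = mex({0, 1, 2, 3, 5}) = 4
G(22) = mex({1, 2, 6}) = 0
G(23) = mex({0, 1, 2, 3, 4, 6}) = 5
G(24) = mex({0, 1, 2, 3, 4}) = 5
G(25) = mex({0, 1, 3, 4, 7}) = 2
G(26) = mex({0, 1, 3, 4, 5, 7}) = 2
G(27) = mex({0, 1, 3, 5}) = 2
G(28) = mex({0, 1, 2, 5}) = 3
G(29) = mex({0, 1, 2, 4, 5, 6}) = 3
G(30) = mex({1, 2, 4, 6}) = 0
G(31) = mex({0, 1, 2, 3, 4, 6}) = 5
G(32) = mex({1, 2, 3, 4, 7}) = 0
G(33) = mex({0, 3, 7}) = 1
G(34) = mex({0, 2, 3, 5, 7}) = 1
G(35) = mex({0, 2, 3, 5, 6}) = 1
G(36) = mex({0, 1, 2, 5, 6}) = 3
Therefore G(36) = 3.

3


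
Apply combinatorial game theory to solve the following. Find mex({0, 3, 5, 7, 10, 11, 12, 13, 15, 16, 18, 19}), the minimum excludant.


Set = {0, 3, 5, 7, 10, 11, 12, 13, 15, 16, 18, 19}
0 is in the set.
1 is NOT in the set. This is the mex.
mex = 1

1


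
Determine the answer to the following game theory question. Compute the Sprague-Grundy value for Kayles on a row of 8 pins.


Kayles: a move removes 1 or 2 adjacent pins from a contiguous row.
Removing pins from a row of k leaves two independent rows (a, b) with a + b = k - 1 (one pin) or a + b = k - 2 (two pins); an end removal gives a = 0.
By Sprague-Grundy, G(k) = mex{ G(a) XOR G(b) } over all these splits. G(0) = 0.
G(1): splits (0,0):0^0=0 -> mex({0}) = 1
G(2): splits (0,1):0^1=1 (0,0):0^0=0 -> mex({0, 1}) = 2
G(3): splits (0,2):0^2=2 (1,1):1^1=0 (0,1):0^1=1 -> mex({0, 1, 2}) = 3
G(4): splits (0,3):0^3=3 (1,2):1^2=3 (0,2):0^2=2 (1,1):1^1=0 -> mex({0, 2, 3}) = 1
G(5): splits (0,4):0^1=1 (1,3):1^3=2 (2,2):2^2=0 (0,3):0^3=3 (1,2):1^2=3 -> mex({0, 1, 2, 3}) = 4
G(6) = mex({0, 1, 2, 4}) = 3
G(7) = mex({0, 1, 3, 4, 5}) = 2
G(8) = mex({0, 2, 3, 5, 6}) = 1
Therefore G(8) = 1.

1


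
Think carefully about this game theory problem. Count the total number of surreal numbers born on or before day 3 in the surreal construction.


Day 0: {|} = 0 is born. Count = 1.
Day n: the number of surreal numbers born by day n is 2^(n+1) - 1.
By day 0: 2^1 - 1 = 1
By day 1: 2^2 - 1 = 3
By day 2: 2^3 - 1 = 7
By day 3: 2^4 - 1 = 15
By day 3: 15 surreal numbers.

15


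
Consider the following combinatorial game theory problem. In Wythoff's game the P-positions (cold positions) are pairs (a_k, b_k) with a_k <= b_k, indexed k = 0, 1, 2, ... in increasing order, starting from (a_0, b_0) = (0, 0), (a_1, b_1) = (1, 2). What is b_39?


By Wythoff's theorem, a_k = floor(k * phi) and b_k = floor(k * phi^2) = a_k + k, where phi = (1 + sqrt(5))/2 is the golden ratio.
phi = (1 + sqrt(5))/2 = 1.618034
phi^2 = phi + 1 = 2.618034
k = 39
k * phi^2 = 39 * 2.618034 = 102.103326
b_39 = floor(k * phi^2) = 102 (check: a_39 + k = 63 + 39 = 102)

102


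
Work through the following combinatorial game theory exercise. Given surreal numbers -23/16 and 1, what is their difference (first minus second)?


x = -23/16, y = 1
Converting to common denominator: 16
x = -23/16, y = 16/16
x - y = -23/16 - 1 = -39/16

-39/16


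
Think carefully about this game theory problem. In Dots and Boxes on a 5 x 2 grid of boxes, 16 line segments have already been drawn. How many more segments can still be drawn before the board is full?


Grid: 5 x 2 boxes, i.e. 6 rows and 3 columns of dots.
Horizontal edges: (rows + 1) * cols = 6 * 2 = 12
Vertical edges: rows * (cols + 1) = 5 * 3 = 15
Total edges: 12 + 15 = 27
Edges drawn: 16
Remaining: 27 - 16 = 11

11


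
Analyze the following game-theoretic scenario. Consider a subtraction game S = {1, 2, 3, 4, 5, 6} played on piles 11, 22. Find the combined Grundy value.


Subtraction set: {1, 2, 3, 4, 5, 6}
For this subtraction set, G(n) = n mod 7 (period = max + 1 = 7).
Pile 1 (size 11): G(11) = 11 mod 7 = 4
Pile 2 (size 22): G(22) = 22 mod 7 = 1
Total Grundy value = XOR of all: 4 XOR 1 = 5

5


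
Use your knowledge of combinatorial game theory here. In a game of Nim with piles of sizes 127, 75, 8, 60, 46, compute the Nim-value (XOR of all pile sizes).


We need the XOR (exclusive or) of all pile sizes.
After XOR-ing pile 1 (size 127): 0 XOR 127 = 127
After XOR-ing pile 2 (size 75): 127 XOR 75 = 52
After XOR-ing pile 3 (size 8): 52 XOR 8 = 60
After XOR-ing pile 4 (size 60): 60 XOR 60 = 0
After XOR-ing pile 5 (size 46): 0 XOR 46 = 46
The Nim-value of this position is 46.

46


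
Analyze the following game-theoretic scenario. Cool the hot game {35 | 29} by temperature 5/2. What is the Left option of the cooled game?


Original game: {35 | 29} (a switch {a | b} with a > b).
Cooling by t (for t below the temperature (a - b)/2 = 3) taxes each move by t: {a | b} cooled by t is {a - t | b + t}.
Cooling amount: t = 5/2
Cooled Left option: 35 - 5/2 = 65/2
Cooled Right option: 29 + 5/2 = 63/2
Cooled game: {65/2 | 63/2}
Left option = 65/2

65/2


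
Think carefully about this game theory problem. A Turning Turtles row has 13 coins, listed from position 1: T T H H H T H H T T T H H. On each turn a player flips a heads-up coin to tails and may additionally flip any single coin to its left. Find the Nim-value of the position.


Coins: T T H H H T H H T T T H H
Key fact: a single head at position k behaves exactly like a Nim heap of size k (turning it to T and optionally flipping a coin at j < k corresponds to moving the heap from k to j, or to 0), and heads combine as a disjunctive sum (two heads at the same place would cancel, matching j XOR j = 0). So the Nim-value is the XOR of the 1-indexed positions of the heads.
Face-up positions (1-indexed): [3, 4, 5, 7, 8, 12, 13]
XOR 0 with 3: 0 XOR 3 = 3
XOR 3 with 4: 3 XOR 4 = 7
XOR 7 with 5: 7 XOR 5 = 2
XOR 2 with 7: 2 XOR 7 = 5
XOR 5 with 8: 5 XOR 8 = 13
XOR 13 with 12: 13 XOR 12 = 1
XOR 1 with 13: 1 XOR 13 = 12
Nim-value = 12

12


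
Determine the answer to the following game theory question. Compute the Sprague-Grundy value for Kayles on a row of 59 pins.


Kayles: a move removes 1 or 2 adjacent pins from a contiguous row.
Removing pins from a row of k leaves two independent rows (a, b) with a + b = k - 1 (one pin) or a + b = k - 2 (two pins); an end removal gives a = 0.
By Sprague-Grundy, G(k) = mex{ G(a) XOR G(b) } over all these splits. G(0) = 0.
G(1): splits (0,0):0^0=0 -> mex({0}) = 1
G(2): splits (0,1):0^1=1 (0,0):0^0=0 -> mex({0, 1}) = 2
G(3): splits (0,2):0^2=2 (1,1):1^1=0 (0,1):0^1=1 -> mex({0, 1, 2}) = 3
G(4): splits (0,3):0^3=3 (1,2):1^2=3 (0,2):0^2=2 (1,1):1^1=0 -> mex({0, 2, 3}) = 1
G(5): splits (0,4):0^1=1 (1,3):1^3=2 (2,2):2^2=0 (0,3):0^3=3 (1,2):1^2=3 -> mex({0, 1, 2, 3}) = 4
G(6) = mex({0, 1, 2, 4}) = 3
G(7) = mex({0, 1, 3, 4, 5}) = 2
G(8) = mex({0, 2, 3, 5, 6}) = 1
G(9) = mex({0, 1, 2, 3, 6, 7}) = 4
G(10) = mex({0, 1, 3, 4, 5, 7}) = 2
G(11) = mex({0, 1, 2, 3, 4, 5}) = 6
G(12) = mex({0, 1, 2, 3, 5, 6, 7}) = 4
G(13) = mex({0, 2, 3, 4, 6, 7}) = 1
G(14) = mex({0, 1, 4, 5, 6, 7}) = 2
G(15) = mex({0, 1, 2, 3, 4, 5, 6}) = 7
G(16) = mex({0, 2, 3, 5, 6, 7}) = 1
G(17) = mex({0, 1, 2, 3, 5, 6, 7}) = 4
G(18) = mex({0, 1, 2, 4, 5, 6}) = 3
G(19) = mex({0, 1, 3, 4, 5, 7}) = 2
G(20) = mex({0, 2, 3, 4, 5, 6, 7}) = 1
G(21) = mex({0, 1, 2, 3, 5, 6, 7}) = 4
G(22) = mex({0, 1, 2, 3, 4, 5, 7}) = 6
G(23) = mex({0, 1, 2, 3, 4, 5, 6}) = 7
G(24) = mex({0, 1, 2, 3, 5, 6, 7}) = 4
G(25) = mex({0, 2, 3, 4, 6, 7}) = 1
G(26) = mex({0, 1, 3, 4, 5, 6, 7}) = 2
G(27) = mex({0, 1, 2, 3, 4, 5, 6, 7}) = 8
G(28) = mex({0, 1, 2, 3, 4, 6, 7, 8}) = 5
G(29) = mex({0, 1, 2, 3, 5, 6, 7, 8, 9}) = 4
G(30) = mex({0, 1, 2, 3, 4, 5, 6, 9, 10}) = 7
G(31) = mex({0, 1, 3, 4, 5, 7, 10, 11}) = 2
G(32) = mex({0, 2, 3, 4, 5, 6, 7, 9, 11}) = 1
G(33) = mex({0, 1, 2, 3, 4, 5, 6, 7, 9, 12}) = 8
G(34) = mex({0, 1, 2, 3, 4, 5, 7, 8, 11, 12}) = 6
G(35) = mex({0, 1, 2, 3, 4, 5, 6, 8, 9, 10, 11}) = 7
G(36) = mex({0, 1, 2, 3, 5, 6, 7, 9, 10}) = 4
G(37) = mex({0, 2, 3, 4, 6, 7, 9, 10, 11, 12}) = 1
G(38) = mex({0, 1, 3, 4, 5, 6, 7, 9, 10, 11, 12}) = 2
G(39) = mex({0, 1, 2, 4, 5, 6, 7, 9, 10, 12, 14}) = 3
G(40) = mex({0, 2, 3, 4, 6, 7, 11, 12, 14}) = 1
G(41) = mex({0, 1, 2, 3, 5, 6, 7, 9, 10, 11, 12}) = 4
G(42) = mex({0, 1, 2, 3, 4, 5, 6, 9, 10}) = 7
G(43) = mex({0, 1, 3, 4, 5, 7, 9, 10, 12, 15}) = 2
G(44) = mex({0, 2, 3, 4, 5, 6, 7, 9, 10, 12, 15}) = 1
G(45) = mex({0, 1, 2, 3, 4, 5, 6, 7, 9, 10, 12, 14}) = 8
G(46) = mex({0, 1, 3, 4, 5, 7, 8, 11, 12, 14}) = 2
G(47) = mex({0, 1, 2, 3, 4, 5, 6, 8, 9, 10, 11, 12}) = 7
G(48) = mex({0, 1, 2, 3, 5, 6, 7, 9, 10}) = 4
G(49) = mex({0, 2, 3, 4, 6, 7, 9, 10, 11, 12, 15}) = 1
G(50) = mex({0, 1, 4, 5, 6, 7, 9, 11, 12, 14, 15}) = 2
G(51) = mex({0, 1, 2, 3, 4, 5, 6, 7, 9, 12, 14, 15}) = 8
G(52) = mex({0, 2, 3, 4, 5, 6, 7, 8, 11, 12, 15}) = 1
G(53) = mex({0, 1, 2, 3, 5, 6, 7, 8, 9, 10, 11, 12}) = 4
G(54) = mex({0, 1, 2, 3, 4, 5, 6, 9, 10}) = 7
G(55) = mex({0, 1, 3, 4, 5, 7, 9, 10, 11, 12}) = 2
G(56) = mex({0, 2, 3, 4, 5, 6, 7, 9, 10, 11, 12, 13, 14}) = 1
G(57) = mex({0, 1, 2, 3, 5, 6, 7, 9, 10, 12, 13, 14, 15}) = 4
G(58) = mex({0, 1, 3, 4, 5, 7, 11, 12, 14, 15}) = 2
G(59) = mex({0, 1, 2, 3, 4, 5, 6, 9, 10, 11, 12, 15}) = 7
Therefore G(59) = 7.

7
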